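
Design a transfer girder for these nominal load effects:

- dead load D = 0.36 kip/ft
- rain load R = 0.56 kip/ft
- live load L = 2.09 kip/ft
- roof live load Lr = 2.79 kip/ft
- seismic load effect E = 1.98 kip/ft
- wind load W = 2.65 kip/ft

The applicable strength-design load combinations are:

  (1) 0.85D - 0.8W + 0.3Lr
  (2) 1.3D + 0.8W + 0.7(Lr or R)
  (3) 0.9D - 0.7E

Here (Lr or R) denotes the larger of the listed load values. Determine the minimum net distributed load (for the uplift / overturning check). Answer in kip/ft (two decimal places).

-1.06 kip/ft

(Lr or R) → Lr = 2.79 kip/ft.
(1) 0.85(0.36) - 0.8(2.65) + 0.3(2.79) = -0.98
(2) 1.3(0.36) + 0.8(2.65) + 0.7(2.79) = 4.54
(3) 0.9(0.36) - 0.7(1.98) = -1.06
Combination 3 gives the minimum: -1.06 kip/ft.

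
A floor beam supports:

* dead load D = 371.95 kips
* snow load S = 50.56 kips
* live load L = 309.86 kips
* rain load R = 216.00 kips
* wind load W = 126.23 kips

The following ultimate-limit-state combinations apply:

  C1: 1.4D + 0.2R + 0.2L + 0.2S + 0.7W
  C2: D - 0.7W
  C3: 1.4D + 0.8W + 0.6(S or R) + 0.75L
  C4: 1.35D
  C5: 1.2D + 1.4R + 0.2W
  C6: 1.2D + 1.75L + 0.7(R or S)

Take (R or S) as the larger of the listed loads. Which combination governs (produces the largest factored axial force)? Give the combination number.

(S or R) → R = 216.00 kips; (R or S) → R = 216.00 kips.
C1: 1.4(371.95) + 0.2(216.00) + 0.2(309.86) + 0.2(50.56) + 0.7(126.23) = 724.38
C2: 1.0(371.95) - 0.7(126.23) = 371.95 - 88.36 = 283.59
C3: 1.4(371.95) + 0.8(126.23) + 0.6(216.00) + 0.75(309.86) = 520.73 + 100.98 + 129.60 + 232.40 = 983.71
C4: 1.35(371.95) = 502.13
C5: 1.2(371.95) + 1.4(216.00) + 0.2(126.23) = 446.34 + 302.40 + 25.25 = 773.99
C6: 1.2(371.95) + 1.75(309.86) + 0.7(216.00) = 446.34 + 542.26 + 151.20 = 1139.80
The largest value is 1139.80 kips from combination 6.

Combination 6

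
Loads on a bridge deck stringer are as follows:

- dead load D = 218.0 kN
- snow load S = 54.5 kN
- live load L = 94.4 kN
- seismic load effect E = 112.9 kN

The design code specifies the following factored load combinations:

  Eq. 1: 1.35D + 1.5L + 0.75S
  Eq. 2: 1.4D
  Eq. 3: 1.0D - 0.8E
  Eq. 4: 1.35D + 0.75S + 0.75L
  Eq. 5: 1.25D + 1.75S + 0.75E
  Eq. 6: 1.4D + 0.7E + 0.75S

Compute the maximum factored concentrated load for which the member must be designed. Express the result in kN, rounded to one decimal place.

476.8 kN

Eq. 1: 1.35(218.0) + 1.5(94.4) + 0.75(54.5) = 476.8
Eq. 2: 1.4(218.0) = 305.2
Eq. 3: 1.0(218.0) - 0.8(112.9) = 127.7
Eq. 4: 1.35(218.0) + 0.75(54.5) + 0.75(94.4) = 406.0
Eq. 5: 1.25(218.0) + 1.75(54.5) + 0.75(112.9) = 452.6
Eq. 6: 1.4(218.0) + 0.7(112.9) + 0.75(54.5) = 425.1
Maximum is from combination 1.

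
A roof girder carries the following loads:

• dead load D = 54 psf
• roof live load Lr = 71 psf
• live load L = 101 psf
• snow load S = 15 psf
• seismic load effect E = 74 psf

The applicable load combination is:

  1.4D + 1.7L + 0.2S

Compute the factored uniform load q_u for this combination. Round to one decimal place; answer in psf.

1.4(54) + 1.7(101) + 0.2(15) = 75.6 + 171.7 + 3.0 = 250.3
q_u = 250.3 psf.

250.3 psf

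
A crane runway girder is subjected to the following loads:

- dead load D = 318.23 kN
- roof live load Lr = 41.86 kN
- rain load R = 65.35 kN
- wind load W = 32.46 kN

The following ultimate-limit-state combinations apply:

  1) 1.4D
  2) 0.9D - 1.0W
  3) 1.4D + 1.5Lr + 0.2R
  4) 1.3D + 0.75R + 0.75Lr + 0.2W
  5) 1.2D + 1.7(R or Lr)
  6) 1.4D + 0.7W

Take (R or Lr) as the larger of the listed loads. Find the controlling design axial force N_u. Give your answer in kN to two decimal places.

521.38 kN

(R or Lr) → R = 65.35 kN.
1) 1.4(318.23) = 445.52
2) 0.9(318.23) - 1.0(32.46) = 253.95
3) 1.4(318.23) + 1.5(41.86) + 0.2(65.35) = 521.38
4) 1.3(318.23) + 0.75(65.35) + 0.75(41.86) + 0.2(32.46) = 500.60
5) 1.2(318.23) + 1.7(65.35) = 492.97
6) 1.4(318.23) + 0.7(32.46) = 468.24
Combination 3 governs: N_u = 521.38 kN.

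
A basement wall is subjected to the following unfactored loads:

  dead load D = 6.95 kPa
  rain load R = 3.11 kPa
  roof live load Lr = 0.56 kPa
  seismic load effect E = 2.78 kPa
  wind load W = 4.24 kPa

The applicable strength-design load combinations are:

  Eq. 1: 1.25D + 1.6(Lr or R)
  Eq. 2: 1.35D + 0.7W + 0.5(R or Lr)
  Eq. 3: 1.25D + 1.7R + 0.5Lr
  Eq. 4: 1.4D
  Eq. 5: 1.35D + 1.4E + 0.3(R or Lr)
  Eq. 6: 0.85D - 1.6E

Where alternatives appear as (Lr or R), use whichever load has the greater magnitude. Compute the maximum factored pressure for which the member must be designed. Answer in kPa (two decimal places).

14.25 kPa

(Lr or R) → R = 3.11 kPa; (R or Lr) → R = 3.11 kPa.
Eq. 1: 1.25(6.95) + 1.6(3.11) = 13.66
Eq. 2: 1.35(6.95) + 0.7(4.24) + 0.5(3.11) = 9.38 + 2.97 + 1.56 = 13.91
Eq. 3: 1.25(6.95) + 1.7(3.11) + 0.5(0.56) = 14.25
Eq. 4: 1.4(6.95) = 9.73
Eq. 5: 1.35(6.95) + 1.4(2.78) + 0.3(3.11) = 14.21
Eq. 6: 0.85(6.95) - 1.6(2.78) = 5.91 - 4.45 = 1.46
The controlling combination is 3, giving 14.25 kPa.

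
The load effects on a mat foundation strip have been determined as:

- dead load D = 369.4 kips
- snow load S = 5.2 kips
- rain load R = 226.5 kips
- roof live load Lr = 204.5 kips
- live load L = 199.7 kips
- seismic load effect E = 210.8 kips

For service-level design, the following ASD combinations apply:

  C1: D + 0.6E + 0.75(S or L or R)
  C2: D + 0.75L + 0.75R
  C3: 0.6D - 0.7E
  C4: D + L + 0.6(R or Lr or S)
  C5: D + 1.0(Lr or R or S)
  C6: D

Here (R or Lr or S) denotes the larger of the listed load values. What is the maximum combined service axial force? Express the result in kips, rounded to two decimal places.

(S or L or R) → R = 226.5 kips; (R or Lr or S) → R = 226.5 kips; (Lr or R or S) → R = 226.5 kips.
C1: 1.0(369.4) + 0.6(210.8) + 0.75(226.5) = 665.76
C2: 1.0(369.4) + 0.75(199.7) + 0.75(226.5) = 689.05
C3: 0.6(369.4) - 0.7(210.8) = 74.08
C4: 1.0(369.4) + 1.0(199.7) + 0.6(226.5) = 705.00
C5: 1.0(369.4) + 1.0(226.5) = 595.90
C6: 1.0(369.4) = 369.40
Maximum is from combination 4.

705.00 kips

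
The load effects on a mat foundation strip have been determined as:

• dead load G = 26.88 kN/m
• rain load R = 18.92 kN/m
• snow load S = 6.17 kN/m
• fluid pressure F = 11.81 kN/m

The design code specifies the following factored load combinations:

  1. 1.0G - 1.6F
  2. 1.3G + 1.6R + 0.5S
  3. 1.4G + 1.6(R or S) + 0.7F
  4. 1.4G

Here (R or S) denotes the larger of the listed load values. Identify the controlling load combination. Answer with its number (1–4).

(R or S) → R = 18.92 kN/m.
1. 1.0(26.88) - 1.6(11.81) = 26.88 - 18.90 = 7.98
2. 1.3(26.88) + 1.6(18.92) + 0.5(6.17) = 34.94 + 30.27 + 3.09 = 68.30
3. 1.4(26.88) + 1.6(18.92) + 0.7(11.81) = 37.63 + 30.27 + 8.27 = 76.17
4. 1.4(26.88) = 37.63
The largest value is 76.17 kN/m from combination 3.

Combination 3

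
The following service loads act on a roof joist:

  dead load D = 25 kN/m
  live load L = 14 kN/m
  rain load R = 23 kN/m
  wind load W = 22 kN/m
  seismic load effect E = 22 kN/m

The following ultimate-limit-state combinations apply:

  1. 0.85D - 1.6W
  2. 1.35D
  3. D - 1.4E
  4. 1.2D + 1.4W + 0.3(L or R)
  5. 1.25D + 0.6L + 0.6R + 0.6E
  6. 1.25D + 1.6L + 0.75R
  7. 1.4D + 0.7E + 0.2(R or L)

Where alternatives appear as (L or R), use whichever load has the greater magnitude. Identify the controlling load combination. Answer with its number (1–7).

Combination 6

(L or R) → R = 23 kN/m; (R or L) → R = 23 kN/m.
1. 0.85(25) - 1.6(22) = -14.0
2. 1.35(25) = 33.8
3. 1.0(25) - 1.4(22) = -5.8
4. 1.2(25) + 1.4(22) + 0.3(23) = 67.7
5. 1.25(25) + 0.6(14) + 0.6(23) + 0.6(22) = 66.7
6. 1.25(25) + 1.6(14) + 0.75(23) = 70.9
7. 1.4(25) + 0.7(22) + 0.2(23) = 55.0
The largest value is 70.9 kN/m from combination 6.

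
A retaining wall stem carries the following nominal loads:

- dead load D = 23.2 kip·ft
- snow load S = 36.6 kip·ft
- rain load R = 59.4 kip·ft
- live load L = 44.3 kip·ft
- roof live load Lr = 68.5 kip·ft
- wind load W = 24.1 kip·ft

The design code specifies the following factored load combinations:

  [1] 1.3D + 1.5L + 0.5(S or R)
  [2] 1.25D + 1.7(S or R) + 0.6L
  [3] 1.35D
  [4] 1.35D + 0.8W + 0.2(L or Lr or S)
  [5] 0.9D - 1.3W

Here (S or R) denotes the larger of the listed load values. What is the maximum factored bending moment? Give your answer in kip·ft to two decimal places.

156.56 kip·ft

(S or R) → R = 59.4 kip·ft; (L or Lr or S) → Lr = 68.5 kip·ft.
[1] 1.3(23.2) + 1.5(44.3) + 0.5(59.4) = 126.31
[2] 1.25(23.2) + 1.7(59.4) + 0.6(44.3) = 156.56
[3] 1.35(23.2) = 31.32
[4] 1.35(23.2) + 0.8(24.1) + 0.2(68.5) = 64.30
[5] 0.9(23.2) - 1.3(24.1) = -10.45
Maximum is from combination 2.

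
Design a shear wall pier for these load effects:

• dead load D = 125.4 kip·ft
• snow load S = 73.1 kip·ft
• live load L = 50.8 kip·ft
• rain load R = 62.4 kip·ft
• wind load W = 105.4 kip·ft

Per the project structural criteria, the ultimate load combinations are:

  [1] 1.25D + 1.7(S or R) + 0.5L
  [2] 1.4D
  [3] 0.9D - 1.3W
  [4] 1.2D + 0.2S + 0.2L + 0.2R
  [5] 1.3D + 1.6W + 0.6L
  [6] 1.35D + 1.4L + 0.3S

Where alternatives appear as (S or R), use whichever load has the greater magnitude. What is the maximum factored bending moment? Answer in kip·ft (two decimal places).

362.14 kip·ft

(S or R) → S = 73.1 kip·ft.
[1] 1.25(125.4) + 1.7(73.1) + 0.5(50.8) = 306.42
[2] 1.4(125.4) = 175.56
[3] 0.9(125.4) - 1.3(105.4) = -24.16
[4] 1.2(125.4) + 0.2(73.1) + 0.2(50.8) + 0.2(62.4) = 187.74
[5] 1.3(125.4) + 1.6(105.4) + 0.6(50.8) = 362.14
[6] 1.35(125.4) + 1.4(50.8) + 0.3(73.1) = 262.34
The controlling combination is 5, giving 362.14 kip·ft.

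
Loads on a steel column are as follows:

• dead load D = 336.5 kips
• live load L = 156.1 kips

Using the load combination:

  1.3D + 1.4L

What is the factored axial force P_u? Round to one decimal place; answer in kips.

1.3(336.5) + 1.4(156.1) = 437.5 + 218.5 = 656.0
P_u = 656.0 kips.

656.0 kips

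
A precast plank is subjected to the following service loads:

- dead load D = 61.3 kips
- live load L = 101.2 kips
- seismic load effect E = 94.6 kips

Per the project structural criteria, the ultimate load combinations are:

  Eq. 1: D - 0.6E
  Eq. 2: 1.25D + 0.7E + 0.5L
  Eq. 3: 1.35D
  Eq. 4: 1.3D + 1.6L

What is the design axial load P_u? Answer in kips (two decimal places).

Eq. 1: 1.0(61.3) - 0.6(94.6) = 4.54
Eq. 2: 1.25(61.3) + 0.7(94.6) + 0.5(101.2) = 193.45
Eq. 3: 1.35(61.3) = 82.76
Eq. 4: 1.3(61.3) + 1.6(101.2) = 241.61
Combination 4 governs: P_u = 241.61 kips.

241.61 kips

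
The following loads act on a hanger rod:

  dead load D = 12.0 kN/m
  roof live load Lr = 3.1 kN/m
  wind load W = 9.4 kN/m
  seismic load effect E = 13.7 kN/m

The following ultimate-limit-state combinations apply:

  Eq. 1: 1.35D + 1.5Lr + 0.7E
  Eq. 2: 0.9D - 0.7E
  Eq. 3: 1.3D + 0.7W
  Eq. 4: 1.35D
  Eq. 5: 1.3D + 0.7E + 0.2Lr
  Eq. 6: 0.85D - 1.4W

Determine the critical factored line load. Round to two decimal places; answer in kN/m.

Eq. 1: 1.35(12.0) + 1.5(3.1) + 0.7(13.7) = 16.20 + 4.65 + 9.59 = 30.44
Eq. 2: 0.9(12.0) - 0.7(13.7) = 10.80 - 9.59 = 1.21
Eq. 3: 1.3(12.0) + 0.7(9.4) = 15.60 + 6.58 = 22.18
Eq. 4: 1.35(12.0) = 16.20
Eq. 5: 1.3(12.0) + 0.7(13.7) + 0.2(3.1) = 15.60 + 9.59 + 0.62 = 25.81
Eq. 6: 0.85(12.0) - 1.4(9.4) = 10.20 - 13.16 = -2.96
Combination 1 governs: w_u = 30.44 kN/m.

30.44 kN/m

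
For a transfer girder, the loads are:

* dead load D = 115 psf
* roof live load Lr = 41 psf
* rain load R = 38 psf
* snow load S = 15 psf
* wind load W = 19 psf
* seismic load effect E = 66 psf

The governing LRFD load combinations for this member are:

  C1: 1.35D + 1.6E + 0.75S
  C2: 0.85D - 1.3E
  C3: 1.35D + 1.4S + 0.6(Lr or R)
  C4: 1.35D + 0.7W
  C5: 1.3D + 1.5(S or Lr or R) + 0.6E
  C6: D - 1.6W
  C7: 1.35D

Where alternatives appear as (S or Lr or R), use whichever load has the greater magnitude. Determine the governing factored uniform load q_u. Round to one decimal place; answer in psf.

(Lr or R) → Lr = 41 psf; (S or Lr or R) → Lr = 41 psf.
C1: 1.35(115) + 1.6(66) + 0.75(15) = 272.1
C2: 0.85(115) - 1.3(66) = 97.8 - 85.8 = 12.0
C3: 1.35(115) + 1.4(15) + 0.6(41) = 155.3 + 21.0 + 24.6 = 200.9
C4: 1.35(115) + 0.7(19) = 155.3 + 13.3 = 168.6
C5: 1.3(115) + 1.5(41) + 0.6(66) = 149.5 + 61.5 + 39.6 = 250.6
C6: 1.0(115) - 1.6(19) = 115.0 - 30.4 = 84.6
C7: 1.35(115) = 155.3
Maximum is from combination 1.

272.1 psf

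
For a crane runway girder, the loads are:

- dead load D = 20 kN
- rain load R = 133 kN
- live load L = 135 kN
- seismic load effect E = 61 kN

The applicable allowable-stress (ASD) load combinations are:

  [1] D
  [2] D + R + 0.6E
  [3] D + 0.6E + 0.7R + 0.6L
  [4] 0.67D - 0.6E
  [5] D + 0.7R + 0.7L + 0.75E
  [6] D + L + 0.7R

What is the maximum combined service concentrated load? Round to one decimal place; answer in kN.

[1] 1.0(20) = 20.0
[2] 1.0(20) + 1.0(133) + 0.6(61) = 189.6
[3] 1.0(20) + 0.6(61) + 0.7(133) + 0.6(135) = 230.7
[4] 0.67(20) - 0.6(61) = -23.2
[5] 1.0(20) + 0.7(133) + 0.7(135) + 0.75(61) = 253.4
[6] 1.0(20) + 1.0(135) + 0.7(133) = 248.1
Combination 5 governs: P = 253.4 kN.

253.4 kN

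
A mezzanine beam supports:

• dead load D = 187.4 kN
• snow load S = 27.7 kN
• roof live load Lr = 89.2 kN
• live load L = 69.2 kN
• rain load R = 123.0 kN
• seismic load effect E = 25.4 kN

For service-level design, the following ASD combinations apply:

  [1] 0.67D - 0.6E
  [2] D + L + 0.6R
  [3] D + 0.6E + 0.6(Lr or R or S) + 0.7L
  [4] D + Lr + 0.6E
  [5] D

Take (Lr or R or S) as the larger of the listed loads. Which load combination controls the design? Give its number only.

Combination 2

(Lr or R or S) → R = 123.0 kN.
[1] 0.67(187.4) - 0.6(25.4) = 110.3
[2] 1.0(187.4) + 1.0(69.2) + 0.6(123.0) = 187.4 + 69.2 + 73.8 = 330.4
[3] 1.0(187.4) + 0.6(25.4) + 0.6(123.0) + 0.7(69.2) = 324.9
[4] 1.0(187.4) + 1.0(89.2) + 0.6(25.4) = 187.4 + 89.2 + 15.2 = 291.8
[5] 1.0(187.4) = 187.4
The largest value is 330.4 kN from combination 2.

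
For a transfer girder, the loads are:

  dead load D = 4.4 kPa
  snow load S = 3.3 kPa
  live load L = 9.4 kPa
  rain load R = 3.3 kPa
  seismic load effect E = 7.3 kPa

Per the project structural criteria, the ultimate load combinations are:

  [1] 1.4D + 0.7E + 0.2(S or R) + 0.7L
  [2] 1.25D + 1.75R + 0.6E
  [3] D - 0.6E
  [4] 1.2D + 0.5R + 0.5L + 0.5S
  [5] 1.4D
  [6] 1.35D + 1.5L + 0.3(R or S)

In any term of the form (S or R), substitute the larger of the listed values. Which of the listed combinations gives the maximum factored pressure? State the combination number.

Combination 6

(S or R) → S = 3.3 kPa; (R or S) → R = 3.3 kPa.
[1] 1.4(4.4) + 0.7(7.3) + 0.2(3.3) + 0.7(9.4) = 6.16 + 5.11 + 0.66 + 6.58 = 18.51
[2] 1.25(4.4) + 1.75(3.3) + 0.6(7.3) = 5.50 + 5.78 + 4.38 = 15.66
[3] 1.0(4.4) - 0.6(7.3) = 4.40 - 4.38 = 0.02
[4] 1.2(4.4) + 0.5(3.3) + 0.5(9.4) + 0.5(3.3) = 5.28 + 1.65 + 4.70 + 1.65 = 13.28
[5] 1.4(4.4) = 6.16
[6] 1.35(4.4) + 1.5(9.4) + 0.3(3.3) = 5.94 + 14.10 + 0.99 = 21.03
The largest value is 21.03 kPa from combination 6.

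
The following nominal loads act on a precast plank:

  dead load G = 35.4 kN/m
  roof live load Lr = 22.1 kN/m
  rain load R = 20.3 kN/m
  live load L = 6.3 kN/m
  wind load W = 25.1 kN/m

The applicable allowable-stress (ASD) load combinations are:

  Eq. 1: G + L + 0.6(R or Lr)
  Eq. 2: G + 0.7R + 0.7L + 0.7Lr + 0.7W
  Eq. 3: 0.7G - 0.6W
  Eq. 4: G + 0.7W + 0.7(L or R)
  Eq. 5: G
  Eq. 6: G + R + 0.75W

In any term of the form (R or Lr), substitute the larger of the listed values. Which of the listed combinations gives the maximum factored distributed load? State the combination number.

(R or Lr) → Lr = 22.1 kN/m; (L or R) → R = 20.3 kN/m.
Eq. 1: 1.0(35.4) + 1.0(6.3) + 0.6(22.1) = 54.96
Eq. 2: 1.0(35.4) + 0.7(20.3) + 0.7(6.3) + 0.7(22.1) + 0.7(25.1) = 87.06
Eq. 3: 0.7(35.4) - 0.6(25.1) = 9.72
Eq. 4: 1.0(35.4) + 0.7(25.1) + 0.7(20.3) = 67.18
Eq. 5: 1.0(35.4) = 35.40
Eq. 6: 1.0(35.4) + 1.0(20.3) + 0.75(25.1) = 74.53
The largest value is 87.06 kN/m from combination 2.

Combination 2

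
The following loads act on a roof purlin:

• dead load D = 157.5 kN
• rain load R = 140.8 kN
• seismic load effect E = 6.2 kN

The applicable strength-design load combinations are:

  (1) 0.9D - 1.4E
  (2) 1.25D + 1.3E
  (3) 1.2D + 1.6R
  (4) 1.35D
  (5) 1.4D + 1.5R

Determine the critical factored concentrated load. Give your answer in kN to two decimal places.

431.70 kN

(1) 0.9(157.5) - 1.4(6.2) = 141.75 - 8.68 = 133.07
(2) 1.25(157.5) + 1.3(6.2) = 196.88 + 8.06 = 204.94
(3) 1.2(157.5) + 1.6(140.8) = 189.00 + 225.28 = 414.28
(4) 1.35(157.5) = 212.63
(5) 1.4(157.5) + 1.5(140.8) = 220.50 + 211.20 = 431.70
The controlling combination is 5, giving 431.70 kN.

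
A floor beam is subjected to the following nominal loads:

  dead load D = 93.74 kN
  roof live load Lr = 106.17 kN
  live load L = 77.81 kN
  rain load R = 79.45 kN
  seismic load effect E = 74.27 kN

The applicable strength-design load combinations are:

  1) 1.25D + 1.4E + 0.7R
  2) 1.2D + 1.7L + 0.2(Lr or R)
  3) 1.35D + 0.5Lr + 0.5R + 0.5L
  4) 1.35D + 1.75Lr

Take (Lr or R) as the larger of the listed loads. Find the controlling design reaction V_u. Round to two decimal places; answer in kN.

312.35 kN

(Lr or R) → Lr = 106.17 kN.
1) 1.25(93.74) + 1.4(74.27) + 0.7(79.45) = 276.77
2) 1.2(93.74) + 1.7(77.81) + 0.2(106.17) = 112.49 + 132.28 + 21.23 = 266.00
3) 1.35(93.74) + 0.5(106.17) + 0.5(79.45) + 0.5(77.81) = 258.26
4) 1.35(93.74) + 1.75(106.17) = 126.55 + 185.80 = 312.35
The controlling combination is 4, giving 312.35 kN.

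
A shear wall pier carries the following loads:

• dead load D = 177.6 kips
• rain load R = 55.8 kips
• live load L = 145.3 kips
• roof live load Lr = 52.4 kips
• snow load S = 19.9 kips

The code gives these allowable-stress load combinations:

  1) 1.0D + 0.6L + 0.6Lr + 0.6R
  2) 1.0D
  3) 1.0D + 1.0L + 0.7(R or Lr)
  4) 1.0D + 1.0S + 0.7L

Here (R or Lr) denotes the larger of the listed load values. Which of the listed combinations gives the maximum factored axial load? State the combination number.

Combination 3

(R or Lr) → R = 55.8 kips.
1) 1.0(177.6) + 0.6(145.3) + 0.6(52.4) + 0.6(55.8) = 177.6 + 87.2 + 31.4 + 33.5 = 329.7
2) 1.0(177.6) = 177.6
3) 1.0(177.6) + 1.0(145.3) + 0.7(55.8) = 177.6 + 145.3 + 39.1 = 362.0
4) 1.0(177.6) + 1.0(19.9) + 0.7(145.3) = 177.6 + 19.9 + 101.7 = 299.2
The largest value is 362.0 kips from combination 3.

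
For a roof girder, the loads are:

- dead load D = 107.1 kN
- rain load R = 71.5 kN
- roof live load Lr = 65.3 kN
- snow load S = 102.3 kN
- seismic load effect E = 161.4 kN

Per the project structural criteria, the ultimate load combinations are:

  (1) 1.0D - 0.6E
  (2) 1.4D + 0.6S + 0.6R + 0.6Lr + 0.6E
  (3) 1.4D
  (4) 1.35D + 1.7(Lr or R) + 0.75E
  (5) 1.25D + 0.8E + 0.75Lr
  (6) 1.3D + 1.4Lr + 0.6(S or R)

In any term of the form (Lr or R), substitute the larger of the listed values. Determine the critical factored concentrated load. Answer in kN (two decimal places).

(Lr or R) → R = 71.5 kN; (S or R) → S = 102.3 kN.
(1) 1.0(107.1) - 0.6(161.4) = 107.10 - 96.84 = 10.26
(2) 1.4(107.1) + 0.6(102.3) + 0.6(71.5) + 0.6(65.3) + 0.6(161.4) = 149.94 + 61.38 + 42.90 + 39.18 + 96.84 = 390.24
(3) 1.4(107.1) = 149.94
(4) 1.35(107.1) + 1.7(71.5) + 0.75(161.4) = 144.59 + 121.55 + 121.05 = 387.19
(5) 1.25(107.1) + 0.8(161.4) + 0.75(65.3) = 311.97
(6) 1.3(107.1) + 1.4(65.3) + 0.6(102.3) = 139.23 + 91.42 + 61.38 = 292.03
The controlling combination is 2, giving 390.24 kN.

390.24 kN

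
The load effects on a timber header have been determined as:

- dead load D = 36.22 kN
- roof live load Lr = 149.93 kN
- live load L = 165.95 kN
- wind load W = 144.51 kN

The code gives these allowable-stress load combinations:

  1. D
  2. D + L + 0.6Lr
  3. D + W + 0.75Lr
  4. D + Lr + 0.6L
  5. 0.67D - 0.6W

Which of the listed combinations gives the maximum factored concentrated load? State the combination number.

Combination 3

1. 1.0(36.22) = 36.22
2. 1.0(36.22) + 1.0(165.95) + 0.6(149.93) = 292.13
3. 1.0(36.22) + 1.0(144.51) + 0.75(149.93) = 293.18
4. 1.0(36.22) + 1.0(149.93) + 0.6(165.95) = 285.72
5. 0.67(36.22) - 0.6(144.51) = -62.44
The largest value is 293.18 kN from combination 3.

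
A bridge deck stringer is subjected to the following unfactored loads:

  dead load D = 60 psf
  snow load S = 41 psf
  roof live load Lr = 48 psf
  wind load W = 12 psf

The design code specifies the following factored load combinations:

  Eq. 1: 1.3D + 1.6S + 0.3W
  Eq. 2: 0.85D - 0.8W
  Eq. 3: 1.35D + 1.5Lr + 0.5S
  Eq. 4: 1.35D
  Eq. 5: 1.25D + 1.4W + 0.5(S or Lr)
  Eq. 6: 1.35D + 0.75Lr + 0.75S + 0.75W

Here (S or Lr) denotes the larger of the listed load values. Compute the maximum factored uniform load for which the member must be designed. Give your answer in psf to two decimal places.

(S or Lr) → Lr = 48 psf.
Eq. 1: 1.3(60) + 1.6(41) + 0.3(12) = 78.00 + 65.60 + 3.60 = 147.20
Eq. 2: 0.85(60) - 0.8(12) = 51.00 - 9.60 = 41.40
Eq. 3: 1.35(60) + 1.5(48) + 0.5(41) = 81.00 + 72.00 + 20.50 = 173.50
Eq. 4: 1.35(60) = 81.00
Eq. 5: 1.25(60) + 1.4(12) + 0.5(48) = 75.00 + 16.80 + 24.00 = 115.80
Eq. 6: 1.35(60) + 0.75(48) + 0.75(41) + 0.75(12) = 81.00 + 36.00 + 30.75 + 9.00 = 156.75
Maximum is from combination 3.

173.50 psf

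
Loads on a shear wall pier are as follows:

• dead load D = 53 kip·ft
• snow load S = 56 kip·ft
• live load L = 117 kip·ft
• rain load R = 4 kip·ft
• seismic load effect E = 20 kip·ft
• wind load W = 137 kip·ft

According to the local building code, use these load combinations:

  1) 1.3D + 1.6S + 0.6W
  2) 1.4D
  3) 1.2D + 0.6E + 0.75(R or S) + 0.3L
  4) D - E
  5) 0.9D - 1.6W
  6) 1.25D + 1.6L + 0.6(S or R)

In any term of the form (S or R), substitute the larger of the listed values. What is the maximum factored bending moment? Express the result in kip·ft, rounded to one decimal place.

(R or S) → S = 56 kip·ft; (S or R) → S = 56 kip·ft.
1) 1.3(53) + 1.6(56) + 0.6(137) = 68.9 + 89.6 + 82.2 = 240.7
2) 1.4(53) = 74.2
3) 1.2(53) + 0.6(20) + 0.75(56) + 0.3(117) = 63.6 + 12.0 + 42.0 + 35.1 = 152.7
4) 1.0(53) - 1.0(20) = 53.0 - 20.0 = 33.0
5) 0.9(53) - 1.6(137) = 47.7 - 219.2 = -171.5
6) 1.25(53) + 1.6(117) + 0.6(56) = 66.3 + 187.2 + 33.6 = 287.1
The controlling combination is 6, giving 287.1 kip·ft.

287.1 kip·ft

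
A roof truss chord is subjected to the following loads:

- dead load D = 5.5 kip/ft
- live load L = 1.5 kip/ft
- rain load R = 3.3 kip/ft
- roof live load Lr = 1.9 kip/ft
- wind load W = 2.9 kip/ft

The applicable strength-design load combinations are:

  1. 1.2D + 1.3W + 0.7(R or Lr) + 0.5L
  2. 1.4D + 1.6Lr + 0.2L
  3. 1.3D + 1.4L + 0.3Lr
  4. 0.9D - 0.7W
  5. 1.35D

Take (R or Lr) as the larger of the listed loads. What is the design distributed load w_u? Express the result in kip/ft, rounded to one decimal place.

(R or Lr) → R = 3.3 kip/ft.
1. 1.2(5.5) + 1.3(2.9) + 0.7(3.3) + 0.5(1.5) = 13.4
2. 1.4(5.5) + 1.6(1.9) + 0.2(1.5) = 7.7 + 3.0 + 0.3 = 11.0
3. 1.3(5.5) + 1.4(1.5) + 0.3(1.9) = 9.8
4. 0.9(5.5) - 0.7(2.9) = 2.9
5. 1.35(5.5) = 7.4
The controlling combination is 1, giving 13.4 kip/ft.

13.4 kip/ft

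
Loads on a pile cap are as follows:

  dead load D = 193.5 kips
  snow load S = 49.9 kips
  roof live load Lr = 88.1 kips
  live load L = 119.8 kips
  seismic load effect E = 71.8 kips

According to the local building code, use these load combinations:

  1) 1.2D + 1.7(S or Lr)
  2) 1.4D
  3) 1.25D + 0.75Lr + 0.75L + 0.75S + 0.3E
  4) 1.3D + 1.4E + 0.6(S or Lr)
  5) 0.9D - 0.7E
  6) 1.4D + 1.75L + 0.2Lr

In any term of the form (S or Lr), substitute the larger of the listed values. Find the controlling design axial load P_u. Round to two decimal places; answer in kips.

(S or Lr) → Lr = 88.1 kips.
1) 1.2(193.5) + 1.7(88.1) = 232.20 + 149.77 = 381.97
2) 1.4(193.5) = 270.90
3) 1.25(193.5) + 0.75(88.1) + 0.75(119.8) + 0.75(49.9) + 0.3(71.8) = 456.77
4) 1.3(193.5) + 1.4(71.8) + 0.6(88.1) = 251.55 + 100.52 + 52.86 = 404.93
5) 0.9(193.5) - 0.7(71.8) = 174.15 - 50.26 = 123.89
6) 1.4(193.5) + 1.75(119.8) + 0.2(88.1) = 270.90 + 209.65 + 17.62 = 498.17
Maximum is from combination 6.

498.17 kips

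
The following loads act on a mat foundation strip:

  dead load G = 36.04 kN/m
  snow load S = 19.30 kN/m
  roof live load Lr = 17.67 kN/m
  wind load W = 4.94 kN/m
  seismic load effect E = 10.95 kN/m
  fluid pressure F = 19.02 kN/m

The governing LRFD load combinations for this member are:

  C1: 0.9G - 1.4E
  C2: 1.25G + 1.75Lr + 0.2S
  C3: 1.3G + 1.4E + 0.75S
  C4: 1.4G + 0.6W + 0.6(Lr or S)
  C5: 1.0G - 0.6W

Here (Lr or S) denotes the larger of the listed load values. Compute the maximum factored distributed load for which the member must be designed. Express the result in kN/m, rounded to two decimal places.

(Lr or S) → S = 19.30 kN/m.
C1: 0.9(36.04) - 1.4(10.95) = 32.44 - 15.33 = 17.11
C2: 1.25(36.04) + 1.75(17.67) + 0.2(19.30) = 45.05 + 30.92 + 3.86 = 79.83
C3: 1.3(36.04) + 1.4(10.95) + 0.75(19.30) = 46.85 + 15.33 + 14.48 = 76.66
C4: 1.4(36.04) + 0.6(4.94) + 0.6(19.30) = 50.46 + 2.96 + 11.58 = 65.00
C5: 1.0(36.04) - 0.6(4.94) = 36.04 - 2.96 = 33.08
The controlling combination is 2, giving 79.83 kN/m.

79.83 kN/m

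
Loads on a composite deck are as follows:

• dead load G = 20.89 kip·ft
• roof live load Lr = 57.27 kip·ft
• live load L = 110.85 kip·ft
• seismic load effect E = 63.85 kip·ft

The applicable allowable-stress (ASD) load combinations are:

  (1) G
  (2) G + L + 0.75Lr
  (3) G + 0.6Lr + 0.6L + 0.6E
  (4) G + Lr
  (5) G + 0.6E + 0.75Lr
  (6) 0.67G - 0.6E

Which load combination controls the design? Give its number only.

Combination 2

(1) 1.0(20.89) = 20.89
(2) 1.0(20.89) + 1.0(110.85) + 0.75(57.27) = 174.69
(3) 1.0(20.89) + 0.6(57.27) + 0.6(110.85) + 0.6(63.85) = 160.07
(4) 1.0(20.89) + 1.0(57.27) = 78.16
(5) 1.0(20.89) + 0.6(63.85) + 0.75(57.27) = 102.15
(6) 0.67(20.89) - 0.6(63.85) = -24.31
The largest value is 174.69 kip·ft from combination 2.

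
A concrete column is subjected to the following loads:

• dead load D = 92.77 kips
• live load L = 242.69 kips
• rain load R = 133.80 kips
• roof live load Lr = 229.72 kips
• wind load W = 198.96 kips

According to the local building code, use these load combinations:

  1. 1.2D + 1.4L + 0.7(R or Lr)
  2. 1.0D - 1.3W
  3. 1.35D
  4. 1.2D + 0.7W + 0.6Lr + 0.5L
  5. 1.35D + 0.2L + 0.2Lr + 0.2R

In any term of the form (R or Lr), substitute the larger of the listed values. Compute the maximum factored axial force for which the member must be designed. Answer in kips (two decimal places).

611.89 kips

(R or Lr) → Lr = 229.72 kips.
1. 1.2(92.77) + 1.4(242.69) + 0.7(229.72) = 111.32 + 339.77 + 160.80 = 611.89
2. 1.0(92.77) - 1.3(198.96) = 92.77 - 258.65 = -165.88
3. 1.35(92.77) = 125.24
4. 1.2(92.77) + 0.7(198.96) + 0.6(229.72) + 0.5(242.69) = 111.32 + 139.27 + 137.83 + 121.35 = 509.77
5. 1.35(92.77) + 0.2(242.69) + 0.2(229.72) + 0.2(133.80) = 125.24 + 48.54 + 45.94 + 26.76 = 246.48
Combination 1 governs: P_u = 611.89 kips.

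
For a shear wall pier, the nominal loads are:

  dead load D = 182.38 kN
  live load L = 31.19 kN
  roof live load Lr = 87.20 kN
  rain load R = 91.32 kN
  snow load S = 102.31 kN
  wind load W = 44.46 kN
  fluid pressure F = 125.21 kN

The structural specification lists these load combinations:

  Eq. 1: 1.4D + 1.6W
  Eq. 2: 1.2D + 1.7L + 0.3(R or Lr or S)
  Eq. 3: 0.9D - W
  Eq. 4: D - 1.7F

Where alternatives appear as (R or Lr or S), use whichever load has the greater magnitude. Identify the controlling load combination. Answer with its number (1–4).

Combination 1

(R or Lr or S) → S = 102.31 kN.
Eq. 1: 1.4(182.38) + 1.6(44.46) = 326.47
Eq. 2: 1.2(182.38) + 1.7(31.19) + 0.3(102.31) = 302.57
Eq. 3: 0.9(182.38) - 1.0(44.46) = 119.68
Eq. 4: 1.0(182.38) - 1.7(125.21) = -30.48
The largest value is 326.47 kN from combination 1.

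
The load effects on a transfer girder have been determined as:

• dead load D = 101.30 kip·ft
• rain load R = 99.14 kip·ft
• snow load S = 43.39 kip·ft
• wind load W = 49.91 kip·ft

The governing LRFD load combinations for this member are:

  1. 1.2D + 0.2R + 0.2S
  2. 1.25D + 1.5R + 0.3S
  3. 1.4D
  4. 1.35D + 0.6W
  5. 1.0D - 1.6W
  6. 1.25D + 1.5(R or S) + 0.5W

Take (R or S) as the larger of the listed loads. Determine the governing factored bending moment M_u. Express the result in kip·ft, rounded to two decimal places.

300.29 kip·ft

(R or S) → R = 99.14 kip·ft.
1. 1.2(101.30) + 0.2(99.14) + 0.2(43.39) = 121.56 + 19.83 + 8.68 = 150.07
2. 1.25(101.30) + 1.5(99.14) + 0.3(43.39) = 288.35
3. 1.4(101.30) = 141.82
4. 1.35(101.30) + 0.6(49.91) = 166.70
5. 1.0(101.30) - 1.6(49.91) = 101.30 - 79.86 = 21.44
6. 1.25(101.30) + 1.5(99.14) + 0.5(49.91) = 300.29
Combination 6 governs: M_u = 300.29 kip·ft.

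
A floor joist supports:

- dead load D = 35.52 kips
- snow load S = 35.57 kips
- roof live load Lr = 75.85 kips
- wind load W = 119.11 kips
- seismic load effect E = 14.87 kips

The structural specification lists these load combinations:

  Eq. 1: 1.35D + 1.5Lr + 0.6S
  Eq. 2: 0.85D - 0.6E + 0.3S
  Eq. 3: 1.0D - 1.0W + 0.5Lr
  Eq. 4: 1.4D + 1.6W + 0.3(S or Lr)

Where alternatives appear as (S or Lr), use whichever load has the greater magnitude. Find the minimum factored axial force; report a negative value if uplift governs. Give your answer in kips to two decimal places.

-45.67 kips

(S or Lr) → Lr = 75.85 kips.
Eq. 1: 1.35(35.52) + 1.5(75.85) + 0.6(35.57) = 183.07
Eq. 2: 0.85(35.52) - 0.6(14.87) + 0.3(35.57) = 31.94
Eq. 3: 1.0(35.52) - 1.0(119.11) + 0.5(75.85) = -45.67
Eq. 4: 1.4(35.52) + 1.6(119.11) + 0.3(75.85) = 263.06
Combination 3 gives the minimum: -45.67 kips.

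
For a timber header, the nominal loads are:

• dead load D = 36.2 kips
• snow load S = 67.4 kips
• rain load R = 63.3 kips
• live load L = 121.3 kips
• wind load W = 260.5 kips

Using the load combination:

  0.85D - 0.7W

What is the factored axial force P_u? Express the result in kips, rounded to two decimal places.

-151.58 kips

0.85(36.2) - 0.7(260.5) = 30.77 - 182.35 = -151.58
P_u = -151.58 kips.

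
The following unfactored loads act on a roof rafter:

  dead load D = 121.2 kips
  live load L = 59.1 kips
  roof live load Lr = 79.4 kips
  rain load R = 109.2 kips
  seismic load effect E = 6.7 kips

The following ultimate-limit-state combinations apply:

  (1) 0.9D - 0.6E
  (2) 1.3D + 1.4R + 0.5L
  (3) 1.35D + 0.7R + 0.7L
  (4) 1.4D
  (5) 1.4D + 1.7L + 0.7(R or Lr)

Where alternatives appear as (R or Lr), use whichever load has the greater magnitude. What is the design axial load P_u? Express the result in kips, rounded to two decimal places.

346.59 kips

(R or Lr) → R = 109.2 kips.
(1) 0.9(121.2) - 0.6(6.7) = 109.08 - 4.02 = 105.06
(2) 1.3(121.2) + 1.4(109.2) + 0.5(59.1) = 157.56 + 152.88 + 29.55 = 339.99
(3) 1.35(121.2) + 0.7(109.2) + 0.7(59.1) = 163.62 + 76.44 + 41.37 = 281.43
(4) 1.4(121.2) = 169.68
(5) 1.4(121.2) + 1.7(59.1) + 0.7(109.2) = 169.68 + 100.47 + 76.44 = 346.59
Combination 5 governs: P_u = 346.59 kips.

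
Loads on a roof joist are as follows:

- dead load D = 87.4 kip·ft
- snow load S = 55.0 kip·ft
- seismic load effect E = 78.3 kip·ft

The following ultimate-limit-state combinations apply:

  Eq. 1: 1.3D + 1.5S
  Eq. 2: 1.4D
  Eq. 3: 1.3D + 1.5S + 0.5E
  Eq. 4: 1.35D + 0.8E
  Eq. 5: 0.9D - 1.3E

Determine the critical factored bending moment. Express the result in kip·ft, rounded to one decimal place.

Eq. 1: 1.3(87.4) + 1.5(55.0) = 196.1
Eq. 2: 1.4(87.4) = 122.4
Eq. 3: 1.3(87.4) + 1.5(55.0) + 0.5(78.3) = 235.3
Eq. 4: 1.35(87.4) + 0.8(78.3) = 180.6
Eq. 5: 0.9(87.4) - 1.3(78.3) = -23.1
Combination 3 governs: M_u = 235.3 kip·ft.

235.3 kip·ft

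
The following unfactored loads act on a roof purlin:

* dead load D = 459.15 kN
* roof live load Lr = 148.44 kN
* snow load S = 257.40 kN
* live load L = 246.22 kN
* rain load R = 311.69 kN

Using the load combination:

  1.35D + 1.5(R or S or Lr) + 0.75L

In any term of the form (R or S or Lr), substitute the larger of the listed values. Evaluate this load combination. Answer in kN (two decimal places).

(R or S or Lr) → R = 311.69 kN.
1.35(459.15) + 1.5(311.69) + 0.75(246.22) = 1272.05
N_u = 1272.05 kN.

1272.05 kN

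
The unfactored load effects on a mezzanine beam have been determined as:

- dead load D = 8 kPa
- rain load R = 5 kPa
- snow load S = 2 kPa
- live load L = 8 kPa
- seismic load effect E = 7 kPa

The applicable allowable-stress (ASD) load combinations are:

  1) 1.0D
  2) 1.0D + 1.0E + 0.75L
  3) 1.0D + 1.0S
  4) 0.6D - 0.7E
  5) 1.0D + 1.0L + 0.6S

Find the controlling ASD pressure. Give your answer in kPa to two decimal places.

21.00 kPa

1) 1.0(8) = 8.00
2) 1.0(8) + 1.0(7) + 0.75(8) = 21.00
3) 1.0(8) + 1.0(2) = 10.00
4) 0.6(8) - 0.7(7) = -0.10
5) 1.0(8) + 1.0(8) + 0.6(2) = 17.20
Maximum is from combination 2.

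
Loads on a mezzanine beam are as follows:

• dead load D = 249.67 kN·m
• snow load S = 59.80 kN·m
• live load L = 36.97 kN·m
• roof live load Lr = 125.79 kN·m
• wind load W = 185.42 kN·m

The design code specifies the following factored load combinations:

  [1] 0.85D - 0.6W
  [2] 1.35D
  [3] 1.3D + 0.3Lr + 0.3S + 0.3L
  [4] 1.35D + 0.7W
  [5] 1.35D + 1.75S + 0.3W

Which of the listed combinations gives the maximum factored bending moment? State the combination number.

Combination 5

[1] 0.85(249.67) - 0.6(185.42) = 212.22 - 111.25 = 100.97
[2] 1.35(249.67) = 337.05
[3] 1.3(249.67) + 0.3(125.79) + 0.3(59.80) + 0.3(36.97) = 324.57 + 37.74 + 17.94 + 11.09 = 391.34
[4] 1.35(249.67) + 0.7(185.42) = 466.85
[5] 1.35(249.67) + 1.75(59.80) + 0.3(185.42) = 337.05 + 104.65 + 55.63 = 497.33
The largest value is 497.33 kN·m from combination 5.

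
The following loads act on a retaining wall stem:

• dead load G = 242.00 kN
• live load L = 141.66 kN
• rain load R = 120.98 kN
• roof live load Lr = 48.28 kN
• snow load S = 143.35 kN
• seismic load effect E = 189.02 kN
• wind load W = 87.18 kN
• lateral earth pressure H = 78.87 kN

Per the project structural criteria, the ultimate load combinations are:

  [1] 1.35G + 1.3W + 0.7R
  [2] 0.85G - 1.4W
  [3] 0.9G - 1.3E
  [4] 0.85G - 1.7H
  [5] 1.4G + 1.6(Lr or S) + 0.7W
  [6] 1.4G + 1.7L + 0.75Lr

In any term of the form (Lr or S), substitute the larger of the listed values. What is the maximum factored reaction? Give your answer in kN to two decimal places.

(Lr or S) → S = 143.35 kN.
[1] 1.35(242.00) + 1.3(87.18) + 0.7(120.98) = 326.70 + 113.33 + 84.69 = 524.72
[2] 0.85(242.00) - 1.4(87.18) = 205.70 - 122.05 = 83.65
[3] 0.9(242.00) - 1.3(189.02) = 217.80 - 245.73 = -27.93
[4] 0.85(242.00) - 1.7(78.87) = 205.70 - 134.08 = 71.62
[5] 1.4(242.00) + 1.6(143.35) + 0.7(87.18) = 338.80 + 229.36 + 61.03 = 629.19
[6] 1.4(242.00) + 1.7(141.66) + 0.75(48.28) = 338.80 + 240.82 + 36.21 = 615.83
Combination 5 governs: V_u = 629.19 kN.

629.19 kN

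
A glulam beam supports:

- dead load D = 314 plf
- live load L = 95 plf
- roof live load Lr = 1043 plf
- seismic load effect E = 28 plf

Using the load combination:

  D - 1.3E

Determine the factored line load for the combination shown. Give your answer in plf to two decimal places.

277.60 plf

1.0(314) - 1.3(28) = 314.00 - 36.40 = 277.60
w_u = 277.60 plf.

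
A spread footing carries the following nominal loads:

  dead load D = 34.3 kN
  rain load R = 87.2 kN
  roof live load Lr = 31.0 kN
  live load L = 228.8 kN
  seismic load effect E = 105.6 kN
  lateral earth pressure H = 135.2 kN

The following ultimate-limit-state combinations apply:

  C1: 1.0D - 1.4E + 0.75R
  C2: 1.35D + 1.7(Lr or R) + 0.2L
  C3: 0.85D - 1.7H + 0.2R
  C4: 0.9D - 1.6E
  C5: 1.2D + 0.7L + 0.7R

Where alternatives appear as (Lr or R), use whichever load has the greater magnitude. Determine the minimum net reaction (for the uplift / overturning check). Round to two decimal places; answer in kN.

-183.25 kN

(Lr or R) → R = 87.2 kN.
C1: 1.0(34.3) - 1.4(105.6) + 0.75(87.2) = 34.30 - 147.84 + 65.40 = -48.14
C2: 1.35(34.3) + 1.7(87.2) + 0.2(228.8) = 46.31 + 148.24 + 45.76 = 240.31
C3: 0.85(34.3) - 1.7(135.2) + 0.2(87.2) = -183.25
C4: 0.9(34.3) - 1.6(105.6) = 30.87 - 168.96 = -138.09
C5: 1.2(34.3) + 0.7(228.8) + 0.7(87.2) = 41.16 + 160.16 + 61.04 = 262.36
Combination 3 gives the minimum: -183.25 kN.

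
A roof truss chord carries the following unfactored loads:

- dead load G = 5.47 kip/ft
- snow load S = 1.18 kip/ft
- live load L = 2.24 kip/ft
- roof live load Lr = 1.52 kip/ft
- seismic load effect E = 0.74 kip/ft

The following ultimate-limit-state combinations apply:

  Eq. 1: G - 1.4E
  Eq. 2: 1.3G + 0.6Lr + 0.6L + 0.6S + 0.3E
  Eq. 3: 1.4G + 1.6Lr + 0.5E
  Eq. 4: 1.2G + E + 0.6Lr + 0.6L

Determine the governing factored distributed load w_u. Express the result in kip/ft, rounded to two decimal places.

Eq. 1: 1.0(5.47) - 1.4(0.74) = 5.47 - 1.04 = 4.43
Eq. 2: 1.3(5.47) + 0.6(1.52) + 0.6(2.24) + 0.6(1.18) + 0.3(0.74) = 10.30
Eq. 3: 1.4(5.47) + 1.6(1.52) + 0.5(0.74) = 7.66 + 2.43 + 0.37 = 10.46
Eq. 4: 1.2(5.47) + 1.0(0.74) + 0.6(1.52) + 0.6(2.24) = 9.56
Combination 3 governs: w_u = 10.46 kip/ft.

10.46 kip/ft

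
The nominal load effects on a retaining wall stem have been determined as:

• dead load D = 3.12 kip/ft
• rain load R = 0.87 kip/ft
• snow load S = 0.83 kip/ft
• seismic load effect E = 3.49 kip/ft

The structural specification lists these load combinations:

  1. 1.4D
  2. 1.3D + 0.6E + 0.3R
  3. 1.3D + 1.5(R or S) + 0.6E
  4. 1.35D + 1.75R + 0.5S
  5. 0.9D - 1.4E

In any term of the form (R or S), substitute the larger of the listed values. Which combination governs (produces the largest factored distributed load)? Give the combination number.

Combination 3

(R or S) → R = 0.87 kip/ft.
1. 1.4(3.12) = 4.37
2. 1.3(3.12) + 0.6(3.49) + 0.3(0.87) = 4.06 + 2.09 + 0.26 = 6.41
3. 1.3(3.12) + 1.5(0.87) + 0.6(3.49) = 4.06 + 1.31 + 2.09 = 7.46
4. 1.35(3.12) + 1.75(0.87) + 0.5(0.83) = 4.21 + 1.52 + 0.42 = 6.15
5. 0.9(3.12) - 1.4(3.49) = 2.81 - 4.89 = -2.08
The largest value is 7.46 kip/ft from combination 3.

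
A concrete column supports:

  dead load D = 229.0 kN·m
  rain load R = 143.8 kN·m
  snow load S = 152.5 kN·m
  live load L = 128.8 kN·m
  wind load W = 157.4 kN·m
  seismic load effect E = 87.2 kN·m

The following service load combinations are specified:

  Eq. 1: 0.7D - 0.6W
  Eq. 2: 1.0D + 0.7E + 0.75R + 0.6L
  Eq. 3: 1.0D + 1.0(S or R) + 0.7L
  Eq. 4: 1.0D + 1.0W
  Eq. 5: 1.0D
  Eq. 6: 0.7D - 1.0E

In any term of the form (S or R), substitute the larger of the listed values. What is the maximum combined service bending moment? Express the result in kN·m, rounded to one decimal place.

(S or R) → S = 152.5 kN·m.
Eq. 1: 0.7(229.0) - 0.6(157.4) = 160.3 - 94.4 = 65.9
Eq. 2: 1.0(229.0) + 0.7(87.2) + 0.75(143.8) + 0.6(128.8) = 229.0 + 61.0 + 107.9 + 77.3 = 475.2
Eq. 3: 1.0(229.0) + 1.0(152.5) + 0.7(128.8) = 229.0 + 152.5 + 90.2 = 471.7
Eq. 4: 1.0(229.0) + 1.0(157.4) = 229.0 + 157.4 = 386.4
Eq. 5: 1.0(229.0) = 229.0
Eq. 6: 0.7(229.0) - 1.0(87.2) = 160.3 - 87.2 = 73.1
Maximum is from combination 2.

475.2 kN·m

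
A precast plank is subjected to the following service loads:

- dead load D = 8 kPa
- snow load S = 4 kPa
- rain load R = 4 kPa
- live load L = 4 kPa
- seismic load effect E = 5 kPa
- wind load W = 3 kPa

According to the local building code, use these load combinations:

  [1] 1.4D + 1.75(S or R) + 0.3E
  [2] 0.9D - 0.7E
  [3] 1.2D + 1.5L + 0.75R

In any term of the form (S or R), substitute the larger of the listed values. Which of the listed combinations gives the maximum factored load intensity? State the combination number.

Combination 1

(S or R) → S = 4 kPa.
[1] 1.4(8) + 1.75(4) + 0.3(5) = 11.20 + 7.00 + 1.50 = 19.70
[2] 0.9(8) - 0.7(5) = 7.20 - 3.50 = 3.70
[3] 1.2(8) + 1.5(4) + 0.75(4) = 9.60 + 6.00 + 3.00 = 18.60
The largest value is 19.70 kPa from combination 1.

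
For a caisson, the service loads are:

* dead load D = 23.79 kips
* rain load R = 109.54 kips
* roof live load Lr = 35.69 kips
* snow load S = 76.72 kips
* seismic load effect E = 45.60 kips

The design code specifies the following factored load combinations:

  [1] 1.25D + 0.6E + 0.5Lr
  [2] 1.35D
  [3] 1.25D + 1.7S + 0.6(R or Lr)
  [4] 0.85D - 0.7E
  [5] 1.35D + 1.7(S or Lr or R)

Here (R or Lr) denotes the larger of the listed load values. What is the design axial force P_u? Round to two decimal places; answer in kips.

225.89 kips

(R or Lr) → R = 109.54 kips; (S or Lr or R) → R = 109.54 kips.
[1] 1.25(23.79) + 0.6(45.60) + 0.5(35.69) = 74.94
[2] 1.35(23.79) = 32.12
[3] 1.25(23.79) + 1.7(76.72) + 0.6(109.54) = 225.89
[4] 0.85(23.79) - 0.7(45.60) = -11.70
[5] 1.35(23.79) + 1.7(109.54) = 218.33
The controlling combination is 3, giving 225.89 kips.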